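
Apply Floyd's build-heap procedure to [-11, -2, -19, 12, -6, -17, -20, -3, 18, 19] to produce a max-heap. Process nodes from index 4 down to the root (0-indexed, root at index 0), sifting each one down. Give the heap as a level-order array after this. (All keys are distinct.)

sift down from index 4:
  -6 vs only child 19 at index 9, swap → [-11, -2, -19, 12, 19, -17, -20, -3, 18, -6]
sift down from index 3:
  12 vs larger child 18 at index 8, swap → [-11, -2, -19, 18, 19, -17, -20, -3, 12, -6]
sift down from index 2:
  -19 vs larger child -17 at index 5, swap → [-11, -2, -17, 18, 19, -19, -20, -3, 12, -6]
sift down from index 1:
  -2 vs larger child 19 at index 4, swap → [-11, 19, -17, 18, -2, -19, -20, -3, 12, -6]
sift down from index 0:
  -11 vs larger child 19 at index 1, swap → [19, -11, -17, 18, -2, -19, -20, -3, 12, -6]
  -11 vs larger child 18 at index 3, swap → [19, 18, -17, -11, -2, -19, -20, -3, 12, -6]
  -11 vs larger child 12 at index 8, swap → [19, 18, -17, 12, -2, -19, -20, -3, -11, -6]

[19, 18, -17, 12, -2, -19, -20, -3, -11, -6]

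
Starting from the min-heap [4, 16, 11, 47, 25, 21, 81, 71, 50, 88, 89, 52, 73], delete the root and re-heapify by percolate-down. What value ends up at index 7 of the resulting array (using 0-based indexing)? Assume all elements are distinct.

remove root 4; move last element 73 to root → [73, 16, 11, 47, 25, 21, 81, 71, 50, 88, 89, 52]
73 vs smaller child 11 at index 2, swap → [11, 16, 73, 47, 25, 21, 81, 71, 50, 88, 89, 52]
73 vs smaller child 21 at index 5, swap → [11, 16, 21, 47, 25, 73, 81, 71, 50, 88, 89, 52]
73 vs only child 52 at index 11, swap → [11, 16, 21, 47, 25, 52, 81, 71, 50, 88, 89, 73]
resulting array: [11, 16, 21, 47, 25, 52, 81, 71, 50, 88, 89, 73]

71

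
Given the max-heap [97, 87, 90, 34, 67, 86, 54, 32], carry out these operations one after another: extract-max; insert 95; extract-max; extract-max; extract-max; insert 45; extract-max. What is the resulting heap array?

[67, 54, 45, 34, 32]

extract-max → returns 97:
  remove root 97; move last element 32 to root → [32, 87, 90, 34, 67, 86, 54]
  32 vs larger child 90 at index 2, swap → [90, 87, 32, 34, 67, 86, 54]
  32 vs larger child 86 at index 5, swap → [90, 87, 86, 34, 67, 32, 54]
insert 95:
  append 95 at index 7 → [90, 87, 86, 34, 67, 32, 54, 95]
  95 > parent 34 at index 3, swap → [90, 87, 86, 95, 67, 32, 54, 34]
  95 > parent 87 at index 1, swap → [90, 95, 86, 87, 67, 32, 54, 34]
  95 > parent 90 at index 0, swap → [95, 90, 86, 87, 67, 32, 54, 34]
extract-max → returns 95:
  remove root 95; move last element 34 to root → [34, 90, 86, 87, 67, 32, 54]
  34 vs larger child 90 at index 1, swap → [90, 34, 86, 87, 67, 32, 54]
  34 vs larger child 87 at index 3, swap → [90, 87, 86, 34, 67, 32, 54]
extract-max → returns 90:
  remove root 90; move last element 54 to root → [54, 87, 86, 34, 67, 32]
  54 vs larger child 87 at index 1, swap → [87, 54, 86, 34, 67, 32]
  54 vs larger child 67 at index 4, swap → [87, 67, 86, 34, 54, 32]
extract-max → returns 87:
  remove root 87; move last element 32 to root → [32, 67, 86, 34, 54]
  32 vs larger child 86 at index 2, swap → [86, 67, 32, 34, 54]
insert 45:
  append 45 at index 5 → [86, 67, 32, 34, 54, 45]
  45 > parent 32 at index 2, swap → [86, 67, 45, 34, 54, 32]
extract-max → returns 86:
  remove root 86; move last element 32 to root → [32, 67, 45, 34, 54]
  32 vs larger child 67 at index 1, swap → [67, 32, 45, 34, 54]
  32 vs larger child 54 at index 4, swap → [67, 54, 45, 34, 32]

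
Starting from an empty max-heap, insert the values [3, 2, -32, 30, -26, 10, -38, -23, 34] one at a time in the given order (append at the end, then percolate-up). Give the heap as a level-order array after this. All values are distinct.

[34, 30, 10, 3, -26, -32, -38, -23, 2]

Insert 3:
  append 3 at index 0 → [3] (no swap needed)
Insert 2:
  append 2 at index 1 → [3, 2] (no swap needed)
Insert -32:
  append -32 at index 2 → [3, 2, -32] (no swap needed)
Insert 30:
  append 30 at index 3 → [3, 2, -32, 30]
  30 > parent 2 at index 1, swap → [3, 30, -32, 2]
  30 > parent 3 at index 0, swap → [30, 3, -32, 2]
Insert -26:
  append -26 at index 4 → [30, 3, -32, 2, -26] (no swap needed)
Insert 10:
  append 10 at index 5 → [30, 3, -32, 2, -26, 10]
  10 > parent -32 at index 2, swap → [30, 3, 10, 2, -26, -32]
Insert -38:
  append -38 at index 6 → [30, 3, 10, 2, -26, -32, -38] (no swap needed)
Insert -23:
  append -23 at index 7 → [30, 3, 10, 2, -26, -32, -38, -23] (no swap needed)
Insert 34:
  append 34 at index 8 → [30, 3, 10, 2, -26, -32, -38, -23, 34]
  34 > parent 2 at index 3, swap → [30, 3, 10, 34, -26, -32, -38, -23, 2]
  34 > parent 3 at index 1, swap → [30, 34, 10, 3, -26, -32, -38, -23, 2]
  34 > parent 30 at index 0, swap → [34, 30, 10, 3, -26, -32, -38, -23, 2]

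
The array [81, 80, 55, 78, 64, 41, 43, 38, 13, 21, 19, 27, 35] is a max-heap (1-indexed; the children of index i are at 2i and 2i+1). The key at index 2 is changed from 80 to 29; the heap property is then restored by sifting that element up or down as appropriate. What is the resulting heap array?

[81, 78, 55, 38, 64, 41, 43, 29, 13, 21, 19, 27, 35]

set index 2 from 80 to 29 → [81, 29, 55, 78, 64, 41, 43, 38, 13, 21, 19, 27, 35]
29 vs larger child 78 at index 4, swap → [81, 78, 55, 29, 64, 41, 43, 38, 13, 21, 19, 27, 35]
29 vs larger child 38 at index 8, swap → [81, 78, 55, 38, 64, 41, 43, 29, 13, 21, 19, 27, 35]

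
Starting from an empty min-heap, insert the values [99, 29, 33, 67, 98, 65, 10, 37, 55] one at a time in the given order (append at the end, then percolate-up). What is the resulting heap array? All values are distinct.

[10, 37, 29, 55, 98, 65, 33, 99, 67]

Insert 99:
  append 99 at index 0 → [99] (no swap needed)
Insert 29:
  append 29 at index 1 → [99, 29]
  29 < parent 99 at index 0, swap → [29, 99]
Insert 33:
  append 33 at index 2 → [29, 99, 33] (no swap needed)
Insert 67:
  append 67 at index 3 → [29, 99, 33, 67]
  67 < parent 99 at index 1, swap → [29, 67, 33, 99]
Insert 98:
  append 98 at index 4 → [29, 67, 33, 99, 98] (no swap needed)
Insert 65:
  append 65 at index 5 → [29, 67, 33, 99, 98, 65] (no swap needed)
Insert 10:
  append 10 at index 6 → [29, 67, 33, 99, 98, 65, 10]
  10 < parent 33 at index 2, swap → [29, 67, 10, 99, 98, 65, 33]
  10 < parent 29 at index 0, swap → [10, 67, 29, 99, 98, 65, 33]
Insert 37:
  append 37 at index 7 → [10, 67, 29, 99, 98, 65, 33, 37]
  37 < parent 99 at index 3, swap → [10, 67, 29, 37, 98, 65, 33, 99]
  37 < parent 67 at index 1, swap → [10, 37, 29, 67, 98, 65, 33, 99]
Insert 55:
  append 55 at index 8 → [10, 37, 29, 67, 98, 65, 33, 99, 55]
  55 < parent 67 at index 3, swap → [10, 37, 29, 55, 98, 65, 33, 99, 67]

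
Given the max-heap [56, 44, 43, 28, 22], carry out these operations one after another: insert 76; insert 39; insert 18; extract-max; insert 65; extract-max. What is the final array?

insert 76:
  append 76 at index 5 → [56, 44, 43, 28, 22, 76]
  76 > parent 43 at index 2, swap → [56, 44, 76, 28, 22, 43]
  76 > parent 56 at index 0, swap → [76, 44, 56, 28, 22, 43]
insert 39:
  append 39 at index 6 → [76, 44, 56, 28, 22, 43, 39] (no swap needed)
insert 18:
  append 18 at index 7 → [76, 44, 56, 28, 22, 43, 39, 18] (no swap needed)
extract-max → returns 76:
  remove root 76; move last element 18 to root → [18, 44, 56, 28, 22, 43, 39]
  18 vs larger child 56 at index 2, swap → [56, 44, 18, 28, 22, 43, 39]
  18 vs larger child 43 at index 5, swap → [56, 44, 43, 28, 22, 18, 39]
insert 65:
  append 65 at index 7 → [56, 44, 43, 28, 22, 18, 39, 65]
  65 > parent 28 at index 3, swap → [56, 44, 43, 65, 22, 18, 39, 28]
  65 > parent 44 at index 1, swap → [56, 65, 43, 44, 22, 18, 39, 28]
  65 > parent 56 at index 0, swap → [65, 56, 43, 44, 22, 18, 39, 28]
extract-max → returns 65:
  remove root 65; move last element 28 to root → [28, 56, 43, 44, 22, 18, 39]
  28 vs larger child 56 at index 1, swap → [56, 28, 43, 44, 22, 18, 39]
  28 vs larger child 44 at index 3, swap → [56, 44, 43, 28, 22, 18, 39]

[56, 44, 43, 28, 22, 18, 39]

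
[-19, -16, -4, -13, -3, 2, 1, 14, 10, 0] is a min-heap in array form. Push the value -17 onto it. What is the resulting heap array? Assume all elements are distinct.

[-19, -17, -4, -13, -16, 2, 1, 14, 10, 0, -3]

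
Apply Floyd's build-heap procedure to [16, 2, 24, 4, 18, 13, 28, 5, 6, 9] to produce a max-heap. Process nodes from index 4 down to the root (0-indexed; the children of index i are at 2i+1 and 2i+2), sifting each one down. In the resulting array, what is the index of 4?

8

sift down from index 4: already satisfies heap property
sift down from index 3:
  4 vs larger child 6 at index 8, swap → [16, 2, 24, 6, 18, 13, 28, 5, 4, 9]
sift down from index 2:
  24 vs larger child 28 at index 6, swap → [16, 2, 28, 6, 18, 13, 24, 5, 4, 9]
sift down from index 1:
  2 vs larger child 18 at index 4, swap → [16, 18, 28, 6, 2, 13, 24, 5, 4, 9]
  2 vs only child 9 at index 9, swap → [16, 18, 28, 6, 9, 13, 24, 5, 4, 2]
sift down from index 0:
  16 vs larger child 28 at index 2, swap → [28, 18, 16, 6, 9, 13, 24, 5, 4, 2]
  16 vs larger child 24 at index 6, swap → [28, 18, 24, 6, 9, 13, 16, 5, 4, 2]
resulting array: [28, 18, 24, 6, 9, 13, 16, 5, 4, 2]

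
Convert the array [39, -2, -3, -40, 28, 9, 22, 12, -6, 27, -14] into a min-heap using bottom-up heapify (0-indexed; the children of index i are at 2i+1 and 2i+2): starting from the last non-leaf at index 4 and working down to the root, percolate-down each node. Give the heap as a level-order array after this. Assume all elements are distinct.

[-40, -14, -3, -6, 27, 9, 22, 12, -2, 39, 28]

sift down from index 4:
  28 vs smaller child -14 at index 10, swap → [39, -2, -3, -40, -14, 9, 22, 12, -6, 27, 28]
sift down from index 3: already satisfies heap property
sift down from index 2: already satisfies heap property
sift down from index 1:
  -2 vs smaller child -40 at index 3, swap → [39, -40, -3, -2, -14, 9, 22, 12, -6, 27, 28]
  -2 vs smaller child -6 at index 8, swap → [39, -40, -3, -6, -14, 9, 22, 12, -2, 27, 28]
sift down from index 0:
  39 vs smaller child -40 at index 1, swap → [-40, 39, -3, -6, -14, 9, 22, 12, -2, 27, 28]
  39 vs smaller child -14 at index 4, swap → [-40, -14, -3, -6, 39, 9, 22, 12, -2, 27, 28]
  39 vs smaller child 27 at index 9, swap → [-40, -14, -3, -6, 27, 9, 22, 12, -2, 39, 28]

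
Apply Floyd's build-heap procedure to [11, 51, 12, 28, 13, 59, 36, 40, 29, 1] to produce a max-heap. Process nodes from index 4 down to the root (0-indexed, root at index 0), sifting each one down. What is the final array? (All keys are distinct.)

sift down from index 4: already satisfies heap property
sift down from index 3:
  28 vs larger child 40 at index 7, swap → [11, 51, 12, 40, 13, 59, 36, 28, 29, 1]
sift down from index 2:
  12 vs larger child 59 at index 5, swap → [11, 51, 59, 40, 13, 12, 36, 28, 29, 1]
sift down from index 1: already satisfies heap property
sift down from index 0:
  11 vs larger child 59 at index 2, swap → [59, 51, 11, 40, 13, 12, 36, 28, 29, 1]
  11 vs larger child 36 at index 6, swap → [59, 51, 36, 40, 13, 12, 11, 28, 29, 1]

[59, 51, 36, 40, 13, 12, 11, 28, 29, 1]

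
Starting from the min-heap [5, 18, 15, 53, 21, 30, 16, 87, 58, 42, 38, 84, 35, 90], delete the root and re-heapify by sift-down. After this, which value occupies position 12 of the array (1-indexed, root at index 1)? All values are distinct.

84

remove root 5; move last element 90 to root → [90, 18, 15, 53, 21, 30, 16, 87, 58, 42, 38, 84, 35]
90 vs smaller child 15 at index 3, swap → [15, 18, 90, 53, 21, 30, 16, 87, 58, 42, 38, 84, 35]
90 vs smaller child 16 at index 7, swap → [15, 18, 16, 53, 21, 30, 90, 87, 58, 42, 38, 84, 35]
resulting array: [15, 18, 16, 53, 21, 30, 90, 87, 58, 42, 38, 84, 35]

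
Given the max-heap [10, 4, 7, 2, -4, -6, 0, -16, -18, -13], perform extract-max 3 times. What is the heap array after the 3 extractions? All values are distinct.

[2, -4, 0, -16, -18, -6, -13]

extract-max #1 returns 10:
  remove root 10; move last element -13 to root → [-13, 4, 7, 2, -4, -6, 0, -16, -18]
  -13 vs larger child 7 at index 2, swap → [7, 4, -13, 2, -4, -6, 0, -16, -18]
  -13 vs larger child 0 at index 6, swap → [7, 4, 0, 2, -4, -6, -13, -16, -18]
extract-max #2 returns 7:
  remove root 7; move last element -18 to root → [-18, 4, 0, 2, -4, -6, -13, -16]
  -18 vs larger child 4 at index 1, swap → [4, -18, 0, 2, -4, -6, -13, -16]
  -18 vs larger child 2 at index 3, swap → [4, 2, 0, -18, -4, -6, -13, -16]
  -18 vs only child -16 at index 7, swap → [4, 2, 0, -16, -4, -6, -13, -18]
extract-max #3 returns 4:
  remove root 4; move last element -18 to root → [-18, 2, 0, -16, -4, -6, -13]
  -18 vs larger child 2 at index 1, swap → [2, -18, 0, -16, -4, -6, -13]
  -18 vs larger child -4 at index 4, swap → [2, -4, 0, -16, -18, -6, -13]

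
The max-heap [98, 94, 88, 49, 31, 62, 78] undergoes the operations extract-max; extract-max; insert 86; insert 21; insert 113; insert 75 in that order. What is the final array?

[113, 88, 86, 78, 31, 62, 21, 49, 75]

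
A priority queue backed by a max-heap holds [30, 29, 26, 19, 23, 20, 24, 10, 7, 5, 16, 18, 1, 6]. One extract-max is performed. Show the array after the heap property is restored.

[29, 23, 26, 19, 16, 20, 24, 10, 7, 5, 6, 18, 1]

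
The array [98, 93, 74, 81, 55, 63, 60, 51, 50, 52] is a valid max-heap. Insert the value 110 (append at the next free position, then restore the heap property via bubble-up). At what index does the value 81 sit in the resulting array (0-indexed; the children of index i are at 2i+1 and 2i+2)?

append 110 at index 10 → [98, 93, 74, 81, 55, 63, 60, 51, 50, 52, 110]
110 > parent 55 at index 4, swap → [98, 93, 74, 81, 110, 63, 60, 51, 50, 52, 55]
110 > parent 93 at index 1, swap → [98, 110, 74, 81, 93, 63, 60, 51, 50, 52, 55]
110 > parent 98 at index 0, swap → [110, 98, 74, 81, 93, 63, 60, 51, 50, 52, 55]
resulting array: [110, 98, 74, 81, 93, 63, 60, 51, 50, 52, 55]

3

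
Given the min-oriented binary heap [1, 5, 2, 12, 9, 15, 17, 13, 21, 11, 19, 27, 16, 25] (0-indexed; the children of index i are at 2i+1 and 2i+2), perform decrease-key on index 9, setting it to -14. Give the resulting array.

set index 9 from 11 to -14 → [1, 5, 2, 12, 9, 15, 17, 13, 21, -14, 19, 27, 16, 25]
-14 < parent 9 at index 4, swap → [1, 5, 2, 12, -14, 15, 17, 13, 21, 9, 19, 27, 16, 25]
-14 < parent 5 at index 1, swap → [1, -14, 2, 12, 5, 15, 17, 13, 21, 9, 19, 27, 16, 25]
-14 < parent 1 at index 0, swap → [-14, 1, 2, 12, 5, 15, 17, 13, 21, 9, 19, 27, 16, 25]

[-14, 1, 2, 12, 5, 15, 17, 13, 21, 9, 19, 27, 16, 25]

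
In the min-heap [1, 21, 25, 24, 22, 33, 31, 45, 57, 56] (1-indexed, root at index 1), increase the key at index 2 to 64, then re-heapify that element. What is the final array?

[1, 22, 25, 24, 56, 33, 31, 45, 57, 64]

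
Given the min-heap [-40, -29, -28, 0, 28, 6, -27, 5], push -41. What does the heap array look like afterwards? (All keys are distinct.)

[-41, -40, -28, -29, 28, 6, -27, 5, 0]

append -41 at index 8 → [-40, -29, -28, 0, 28, 6, -27, 5, -41]
-41 < parent 0 at index 3, swap → [-40, -29, -28, -41, 28, 6, -27, 5, 0]
-41 < parent -29 at index 1, swap → [-40, -41, -28, -29, 28, 6, -27, 5, 0]
-41 < parent -40 at index 0, swap → [-41, -40, -28, -29, 28, 6, -27, 5, 0]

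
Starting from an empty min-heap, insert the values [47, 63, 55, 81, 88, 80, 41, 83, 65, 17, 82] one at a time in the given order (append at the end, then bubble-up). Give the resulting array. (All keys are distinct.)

[17, 41, 47, 65, 63, 80, 55, 83, 81, 88, 82]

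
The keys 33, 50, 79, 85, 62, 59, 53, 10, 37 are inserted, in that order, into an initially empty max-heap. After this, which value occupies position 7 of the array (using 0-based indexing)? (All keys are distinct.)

Insert 33:
  append 33 at index 0 → [33] (no swap needed)
Insert 50:
  append 50 at index 1 → [33, 50]
  50 > parent 33 at index 0, swap → [50, 33]
Insert 79:
  append 79 at index 2 → [50, 33, 79]
  79 > parent 50 at index 0, swap → [79, 33, 50]
Insert 85:
  append 85 at index 3 → [79, 33, 50, 85]
  85 > parent 33 at index 1, swap → [79, 85, 50, 33]
  85 > parent 79 at index 0, swap → [85, 79, 50, 33]
Insert 62:
  append 62 at index 4 → [85, 79, 50, 33, 62] (no swap needed)
Insert 59:
  append 59 at index 5 → [85, 79, 50, 33, 62, 59]
  59 > parent 50 at index 2, swap → [85, 79, 59, 33, 62, 50]
Insert 53:
  append 53 at index 6 → [85, 79, 59, 33, 62, 50, 53] (no swap needed)
Insert 10:
  append 10 at index 7 → [85, 79, 59, 33, 62, 50, 53, 10] (no swap needed)
Insert 37:
  append 37 at index 8 → [85, 79, 59, 33, 62, 50, 53, 10, 37]
  37 > parent 33 at index 3, swap → [85, 79, 59, 37, 62, 50, 53, 10, 33]
resulting array: [85, 79, 59, 37, 62, 50, 53, 10, 33]

10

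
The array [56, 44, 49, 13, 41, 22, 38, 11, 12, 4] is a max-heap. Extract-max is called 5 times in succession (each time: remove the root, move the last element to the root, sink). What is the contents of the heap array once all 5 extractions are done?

[22, 13, 4, 11, 12]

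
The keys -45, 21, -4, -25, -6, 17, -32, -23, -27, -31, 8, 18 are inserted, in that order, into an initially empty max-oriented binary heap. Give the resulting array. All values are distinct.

[21, 8, 18, -23, -6, 17, -32, -45, -27, -31, -25, -4]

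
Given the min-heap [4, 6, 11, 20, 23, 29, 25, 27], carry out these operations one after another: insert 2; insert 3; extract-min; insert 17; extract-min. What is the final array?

insert 2:
  append 2 at index 8 → [4, 6, 11, 20, 23, 29, 25, 27, 2]
  2 < parent 20 at index 3, swap → [4, 6, 11, 2, 23, 29, 25, 27, 20]
  2 < parent 6 at index 1, swap → [4, 2, 11, 6, 23, 29, 25, 27, 20]
  2 < parent 4 at index 0, swap → [2, 4, 11, 6, 23, 29, 25, 27, 20]
insert 3:
  append 3 at index 9 → [2, 4, 11, 6, 23, 29, 25, 27, 20, 3]
  3 < parent 23 at index 4, swap → [2, 4, 11, 6, 3, 29, 25, 27, 20, 23]
  3 < parent 4 at index 1, swap → [2, 3, 11, 6, 4, 29, 25, 27, 20, 23]
extract-min → returns 2:
  remove root 2; move last element 23 to root → [23, 3, 11, 6, 4, 29, 25, 27, 20]
  23 vs smaller child 3 at index 1, swap → [3, 23, 11, 6, 4, 29, 25, 27, 20]
  23 vs smaller child 4 at index 4, swap → [3, 4, 11, 6, 23, 29, 25, 27, 20]
insert 17:
  append 17 at index 9 → [3, 4, 11, 6, 23, 29, 25, 27, 20, 17]
  17 < parent 23 at index 4, swap → [3, 4, 11, 6, 17, 29, 25, 27, 20, 23]
extract-min → returns 3:
  remove root 3; move last element 23 to root → [23, 4, 11, 6, 17, 29, 25, 27, 20]
  23 vs smaller child 4 at index 1, swap → [4, 23, 11, 6, 17, 29, 25, 27, 20]
  23 vs smaller child 6 at index 3, swap → [4, 6, 11, 23, 17, 29, 25, 27, 20]
  23 vs smaller child 20 at index 8, swap → [4, 6, 11, 20, 17, 29, 25, 27, 23]

[4, 6, 11, 20, 17, 29, 25, 27, 23]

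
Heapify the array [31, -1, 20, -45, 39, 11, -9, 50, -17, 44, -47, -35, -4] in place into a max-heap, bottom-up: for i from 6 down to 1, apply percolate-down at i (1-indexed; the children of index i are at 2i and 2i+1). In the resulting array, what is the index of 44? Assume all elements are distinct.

sift down from index 6: already satisfies heap property
sift down from index 5:
  39 vs larger child 44 at index 10, swap → [31, -1, 20, -45, 44, 11, -9, 50, -17, 39, -47, -35, -4]
sift down from index 4:
  -45 vs larger child 50 at index 8, swap → [31, -1, 20, 50, 44, 11, -9, -45, -17, 39, -47, -35, -4]
sift down from index 3: already satisfies heap property
sift down from index 2:
  -1 vs larger child 50 at index 4, swap → [31, 50, 20, -1, 44, 11, -9, -45, -17, 39, -47, -35, -4]
sift down from index 1:
  31 vs larger child 50 at index 2, swap → [50, 31, 20, -1, 44, 11, -9, -45, -17, 39, -47, -35, -4]
  31 vs larger child 44 at index 5, swap → [50, 44, 20, -1, 31, 11, -9, -45, -17, 39, -47, -35, -4]
  31 vs larger child 39 at index 10, swap → [50, 44, 20, -1, 39, 11, -9, -45, -17, 31, -47, -35, -4]
resulting array: [50, 44, 20, -1, 39, 11, -9, -45, -17, 31, -47, -35, -4]

2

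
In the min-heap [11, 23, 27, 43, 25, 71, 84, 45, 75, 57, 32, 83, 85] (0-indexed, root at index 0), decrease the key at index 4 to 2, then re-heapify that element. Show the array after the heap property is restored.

[2, 11, 27, 43, 23, 71, 84, 45, 75, 57, 32, 83, 85]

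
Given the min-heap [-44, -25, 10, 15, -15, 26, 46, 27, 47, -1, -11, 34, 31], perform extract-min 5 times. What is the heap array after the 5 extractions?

[10, 15, 26, 27, 31, 47, 46, 34]

extract-min #1 returns -44:
  remove root -44; move last element 31 to root → [31, -25, 10, 15, -15, 26, 46, 27, 47, -1, -11, 34]
  31 vs smaller child -25 at index 1, swap → [-25, 31, 10, 15, -15, 26, 46, 27, 47, -1, -11, 34]
  31 vs smaller child -15 at index 4, swap → [-25, -15, 10, 15, 31, 26, 46, 27, 47, -1, -11, 34]
  31 vs smaller child -11 at index 10, swap → [-25, -15, 10, 15, -11, 26, 46, 27, 47, -1, 31, 34]
extract-min #2 returns -25:
  remove root -25; move last element 34 to root → [34, -15, 10, 15, -11, 26, 46, 27, 47, -1, 31]
  34 vs smaller child -15 at index 1, swap → [-15, 34, 10, 15, -11, 26, 46, 27, 47, -1, 31]
  34 vs smaller child -11 at index 4, swap → [-15, -11, 10, 15, 34, 26, 46, 27, 47, -1, 31]
  34 vs smaller child -1 at index 9, swap → [-15, -11, 10, 15, -1, 26, 46, 27, 47, 34, 31]
extract-min #3 returns -15:
  remove root -15; move last element 31 to root → [31, -11, 10, 15, -1, 26, 46, 27, 47, 34]
  31 vs smaller child -11 at index 1, swap → [-11, 31, 10, 15, -1, 26, 46, 27, 47, 34]
  31 vs smaller child -1 at index 4, swap → [-11, -1, 10, 15, 31, 26, 46, 27, 47, 34]
extract-min #4 returns -11:
  remove root -11; move last element 34 to root → [34, -1, 10, 15, 31, 26, 46, 27, 47]
  34 vs smaller child -1 at index 1, swap → [-1, 34, 10, 15, 31, 26, 46, 27, 47]
  34 vs smaller child 15 at index 3, swap → [-1, 15, 10, 34, 31, 26, 46, 27, 47]
  34 vs smaller child 27 at index 7, swap → [-1, 15, 10, 27, 31, 26, 46, 34, 47]
extract-min #5 returns -1:
  remove root -1; move last element 47 to root → [47, 15, 10, 27, 31, 26, 46, 34]
  47 vs smaller child 10 at index 2, swap → [10, 15, 47, 27, 31, 26, 46, 34]
  47 vs smaller child 26 at index 5, swap → [10, 15, 26, 27, 31, 47, 46, 34]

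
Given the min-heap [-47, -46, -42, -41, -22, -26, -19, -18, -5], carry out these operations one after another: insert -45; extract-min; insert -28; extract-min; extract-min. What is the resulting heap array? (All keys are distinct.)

[-42, -41, -26, -22, -28, -5, -19, -18]

insert -45:
  append -45 at index 9 → [-47, -46, -42, -41, -22, -26, -19, -18, -5, -45]
  -45 < parent -22 at index 4, swap → [-47, -46, -42, -41, -45, -26, -19, -18, -5, -22]
extract-min → returns -47:
  remove root -47; move last element -22 to root → [-22, -46, -42, -41, -45, -26, -19, -18, -5]
  -22 vs smaller child -46 at index 1, swap → [-46, -22, -42, -41, -45, -26, -19, -18, -5]
  -22 vs smaller child -45 at index 4, swap → [-46, -45, -42, -41, -22, -26, -19, -18, -5]
insert -28:
  append -28 at index 9 → [-46, -45, -42, -41, -22, -26, -19, -18, -5, -28]
  -28 < parent -22 at index 4, swap → [-46, -45, -42, -41, -28, -26, -19, -18, -5, -22]
extract-min → returns -46:
  remove root -46; move last element -22 to root → [-22, -45, -42, -41, -28, -26, -19, -18, -5]
  -22 vs smaller child -45 at index 1, swap → [-45, -22, -42, -41, -28, -26, -19, -18, -5]
  -22 vs smaller child -41 at index 3, swap → [-45, -41, -42, -22, -28, -26, -19, -18, -5]
extract-min → returns -45:
  remove root -45; move last element -5 to root → [-5, -41, -42, -22, -28, -26, -19, -18]
  -5 vs smaller child -42 at index 2, swap → [-42, -41, -5, -22, -28, -26, -19, -18]
  -5 vs smaller child -26 at index 5, swap → [-42, -41, -26, -22, -28, -5, -19, -18]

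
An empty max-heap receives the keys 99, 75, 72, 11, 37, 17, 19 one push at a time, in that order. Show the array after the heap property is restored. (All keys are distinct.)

Insert 99:
  append 99 at index 0 → [99] (no swap needed)
Insert 75:
  append 75 at index 1 → [99, 75] (no swap needed)
Insert 72:
  append 72 at index 2 → [99, 75, 72] (no swap needed)
Insert 11:
  append 11 at index 3 → [99, 75, 72, 11] (no swap needed)
Insert 37:
  append 37 at index 4 → [99, 75, 72, 11, 37] (no swap needed)
Insert 17:
  append 17 at index 5 → [99, 75, 72, 11, 37, 17] (no swap needed)
Insert 19:
  append 19 at index 6 → [99, 75, 72, 11, 37, 17, 19] (no swap needed)

[99, 75, 72, 11, 37, 17, 19]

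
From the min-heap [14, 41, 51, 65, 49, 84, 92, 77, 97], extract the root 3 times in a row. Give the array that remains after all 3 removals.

extract-min #1 returns 14:
  remove root 14; move last element 97 to root → [97, 41, 51, 65, 49, 84, 92, 77]
  97 vs smaller child 41 at index 1, swap → [41, 97, 51, 65, 49, 84, 92, 77]
  97 vs smaller child 49 at index 4, swap → [41, 49, 51, 65, 97, 84, 92, 77]
extract-min #2 returns 41:
  remove root 41; move last element 77 to root → [77, 49, 51, 65, 97, 84, 92]
  77 vs smaller child 49 at index 1, swap → [49, 77, 51, 65, 97, 84, 92]
  77 vs smaller child 65 at index 3, swap → [49, 65, 51, 77, 97, 84, 92]
extract-min #3 returns 49:
  remove root 49; move last element 92 to root → [92, 65, 51, 77, 97, 84]
  92 vs smaller child 51 at index 2, swap → [51, 65, 92, 77, 97, 84]
  92 vs only child 84 at index 5, swap → [51, 65, 84, 77, 97, 92]

[51, 65, 84, 77, 97, 92]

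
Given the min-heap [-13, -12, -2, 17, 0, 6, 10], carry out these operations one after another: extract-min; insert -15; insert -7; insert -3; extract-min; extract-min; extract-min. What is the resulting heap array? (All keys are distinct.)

extract-min → returns -13:
  remove root -13; move last element 10 to root → [10, -12, -2, 17, 0, 6]
  10 vs smaller child -12 at index 1, swap → [-12, 10, -2, 17, 0, 6]
  10 vs smaller child 0 at index 4, swap → [-12, 0, -2, 17, 10, 6]
insert -15:
  append -15 at index 6 → [-12, 0, -2, 17, 10, 6, -15]
  -15 < parent -2 at index 2, swap → [-12, 0, -15, 17, 10, 6, -2]
  -15 < parent -12 at index 0, swap → [-15, 0, -12, 17, 10, 6, -2]
insert -7:
  append -7 at index 7 → [-15, 0, -12, 17, 10, 6, -2, -7]
  -7 < parent 17 at index 3, swap → [-15, 0, -12, -7, 10, 6, -2, 17]
  -7 < parent 0 at index 1, swap → [-15, -7, -12, 0, 10, 6, -2, 17]
insert -3:
  append -3 at index 8 → [-15, -7, -12, 0, 10, 6, -2, 17, -3]
  -3 < parent 0 at index 3, swap → [-15, -7, -12, -3, 10, 6, -2, 17, 0]
extract-min → returns -15:
  remove root -15; move last element 0 to root → [0, -7, -12, -3, 10, 6, -2, 17]
  0 vs smaller child -12 at index 2, swap → [-12, -7, 0, -3, 10, 6, -2, 17]
  0 vs smaller child -2 at index 6, swap → [-12, -7, -2, -3, 10, 6, 0, 17]
extract-min → returns -12:
  remove root -12; move last element 17 to root → [17, -7, -2, -3, 10, 6, 0]
  17 vs smaller child -7 at index 1, swap → [-7, 17, -2, -3, 10, 6, 0]
  17 vs smaller child -3 at index 3, swap → [-7, -3, -2, 17, 10, 6, 0]
extract-min → returns -7:
  remove root -7; move last element 0 to root → [0, -3, -2, 17, 10, 6]
  0 vs smaller child -3 at index 1, swap → [-3, 0, -2, 17, 10, 6]

[-3, 0, -2, 17, 10, 6]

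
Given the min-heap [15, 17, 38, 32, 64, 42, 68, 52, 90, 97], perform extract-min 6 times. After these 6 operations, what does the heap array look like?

[64, 90, 68, 97]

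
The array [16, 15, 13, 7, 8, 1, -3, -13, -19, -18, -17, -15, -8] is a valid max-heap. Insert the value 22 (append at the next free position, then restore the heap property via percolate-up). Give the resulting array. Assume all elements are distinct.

append 22 at index 13 → [16, 15, 13, 7, 8, 1, -3, -13, -19, -18, -17, -15, -8, 22]
22 > parent -3 at index 6, swap → [16, 15, 13, 7, 8, 1, 22, -13, -19, -18, -17, -15, -8, -3]
22 > parent 13 at index 2, swap → [16, 15, 22, 7, 8, 1, 13, -13, -19, -18, -17, -15, -8, -3]
22 > parent 16 at index 0, swap → [22, 15, 16, 7, 8, 1, 13, -13, -19, -18, -17, -15, -8, -3]

[22, 15, 16, 7, 8, 1, 13, -13, -19, -18, -17, -15, -8, -3]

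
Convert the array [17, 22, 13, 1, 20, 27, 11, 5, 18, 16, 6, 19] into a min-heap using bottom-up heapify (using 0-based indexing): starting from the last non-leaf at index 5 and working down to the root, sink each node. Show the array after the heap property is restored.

[1, 5, 11, 17, 6, 19, 13, 22, 18, 16, 20, 27]

sift down from index 5:
  27 vs only child 19 at index 11, swap → [17, 22, 13, 1, 20, 19, 11, 5, 18, 16, 6, 27]
sift down from index 4:
  20 vs smaller child 6 at index 10, swap → [17, 22, 13, 1, 6, 19, 11, 5, 18, 16, 20, 27]
sift down from index 3: already satisfies heap property
sift down from index 2:
  13 vs smaller child 11 at index 6, swap → [17, 22, 11, 1, 6, 19, 13, 5, 18, 16, 20, 27]
sift down from index 1:
  22 vs smaller child 1 at index 3, swap → [17, 1, 11, 22, 6, 19, 13, 5, 18, 16, 20, 27]
  22 vs smaller child 5 at index 7, swap → [17, 1, 11, 5, 6, 19, 13, 22, 18, 16, 20, 27]
sift down from index 0:
  17 vs smaller child 1 at index 1, swap → [1, 17, 11, 5, 6, 19, 13, 22, 18, 16, 20, 27]
  17 vs smaller child 5 at index 3, swap → [1, 5, 11, 17, 6, 19, 13, 22, 18, 16, 20, 27]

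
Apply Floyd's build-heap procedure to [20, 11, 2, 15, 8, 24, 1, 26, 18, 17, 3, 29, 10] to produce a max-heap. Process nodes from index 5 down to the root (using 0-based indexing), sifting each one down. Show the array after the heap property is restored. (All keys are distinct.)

[29, 26, 24, 18, 17, 20, 1, 15, 11, 8, 3, 2, 10]

sift down from index 5:
  24 vs larger child 29 at index 11, swap → [20, 11, 2, 15, 8, 29, 1, 26, 18, 17, 3, 24, 10]
sift down from index 4:
  8 vs larger child 17 at index 9, swap → [20, 11, 2, 15, 17, 29, 1, 26, 18, 8, 3, 24, 10]
sift down from index 3:
  15 vs larger child 26 at index 7, swap → [20, 11, 2, 26, 17, 29, 1, 15, 18, 8, 3, 24, 10]
sift down from index 2:
  2 vs larger child 29 at index 5, swap → [20, 11, 29, 26, 17, 2, 1, 15, 18, 8, 3, 24, 10]
  2 vs larger child 24 at index 11, swap → [20, 11, 29, 26, 17, 24, 1, 15, 18, 8, 3, 2, 10]
sift down from index 1:
  11 vs larger child 26 at index 3, swap → [20, 26, 29, 11, 17, 24, 1, 15, 18, 8, 3, 2, 10]
  11 vs larger child 18 at index 8, swap → [20, 26, 29, 18, 17, 24, 1, 15, 11, 8, 3, 2, 10]
sift down from index 0:
  20 vs larger child 29 at index 2, swap → [29, 26, 20, 18, 17, 24, 1, 15, 11, 8, 3, 2, 10]
  20 vs larger child 24 at index 5, swap → [29, 26, 24, 18, 17, 20, 1, 15, 11, 8, 3, 2, 10]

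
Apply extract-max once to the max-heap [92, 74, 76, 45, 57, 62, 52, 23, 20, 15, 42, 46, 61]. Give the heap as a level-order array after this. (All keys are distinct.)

[76, 74, 62, 45, 57, 61, 52, 23, 20, 15, 42, 46]

remove root 92; move last element 61 to root → [61, 74, 76, 45, 57, 62, 52, 23, 20, 15, 42, 46]
61 vs larger child 76 at index 2, swap → [76, 74, 61, 45, 57, 62, 52, 23, 20, 15, 42, 46]
61 vs larger child 62 at index 5, swap → [76, 74, 62, 45, 57, 61, 52, 23, 20, 15, 42, 46]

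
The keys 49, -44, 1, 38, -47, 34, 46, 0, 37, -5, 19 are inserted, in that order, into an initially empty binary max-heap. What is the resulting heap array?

Insert 49:
  append 49 at index 0 → [49] (no swap needed)
Insert -44:
  append -44 at index 1 → [49, -44] (no swap needed)
Insert 1:
  append 1 at index 2 → [49, -44, 1] (no swap needed)
Insert 38:
  append 38 at index 3 → [49, -44, 1, 38]
  38 > parent -44 at index 1, swap → [49, 38, 1, -44]
Insert -47:
  append -47 at index 4 → [49, 38, 1, -44, -47] (no swap needed)
Insert 34:
  append 34 at index 5 → [49, 38, 1, -44, -47, 34]
  34 > parent 1 at index 2, swap → [49, 38, 34, -44, -47, 1]
Insert 46:
  append 46 at index 6 → [49, 38, 34, -44, -47, 1, 46]
  46 > parent 34 at index 2, swap → [49, 38, 46, -44, -47, 1, 34]
Insert 0:
  append 0 at index 7 → [49, 38, 46, -44, -47, 1, 34, 0]
  0 > parent -44 at index 3, swap → [49, 38, 46, 0, -47, 1, 34, -44]
Insert 37:
  append 37 at index 8 → [49, 38, 46, 0, -47, 1, 34, -44, 37]
  37 > parent 0 at index 3, swap → [49, 38, 46, 37, -47, 1, 34, -44, 0]
Insert -5:
  append -5 at index 9 → [49, 38, 46, 37, -47, 1, 34, -44, 0, -5]
  -5 > parent -47 at index 4, swap → [49, 38, 46, 37, -5, 1, 34, -44, 0, -47]
Insert 19:
  append 19 at index 10 → [49, 38, 46, 37, -5, 1, 34, -44, 0, -47, 19]
  19 > parent -5 at index 4, swap → [49, 38, 46, 37, 19, 1, 34, -44, 0, -47, -5]

[49, 38, 46, 37, 19, 1, 34, -44, 0, -47, -5]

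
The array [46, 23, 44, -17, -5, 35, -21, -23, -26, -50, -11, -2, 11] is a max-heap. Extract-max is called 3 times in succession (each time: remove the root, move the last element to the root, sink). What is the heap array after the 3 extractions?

[23, -5, 11, -17, -11, -2, -21, -23, -26, -50]

extract-max #1 returns 46:
  remove root 46; move last element 11 to root → [11, 23, 44, -17, -5, 35, -21, -23, -26, -50, -11, -2]
  11 vs larger child 44 at index 2, swap → [44, 23, 11, -17, -5, 35, -21, -23, -26, -50, -11, -2]
  11 vs larger child 35 at index 5, swap → [44, 23, 35, -17, -5, 11, -21, -23, -26, -50, -11, -2]
extract-max #2 returns 44:
  remove root 44; move last element -2 to root → [-2, 23, 35, -17, -5, 11, -21, -23, -26, -50, -11]
  -2 vs larger child 35 at index 2, swap → [35, 23, -2, -17, -5, 11, -21, -23, -26, -50, -11]
  -2 vs larger child 11 at index 5, swap → [35, 23, 11, -17, -5, -2, -21, -23, -26, -50, -11]
extract-max #3 returns 35:
  remove root 35; move last element -11 to root → [-11, 23, 11, -17, -5, -2, -21, -23, -26, -50]
  -11 vs larger child 23 at index 1, swap → [23, -11, 11, -17, -5, -2, -21, -23, -26, -50]
  -11 vs larger child -5 at index 4, swap → [23, -5, 11, -17, -11, -2, -21, -23, -26, -50]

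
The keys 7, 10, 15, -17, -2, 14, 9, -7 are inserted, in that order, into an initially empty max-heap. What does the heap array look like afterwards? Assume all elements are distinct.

[15, 7, 14, -7, -2, 10, 9, -17]

Insert 7:
  append 7 at index 0 → [7] (no swap needed)
Insert 10:
  append 10 at index 1 → [7, 10]
  10 > parent 7 at index 0, swap → [10, 7]
Insert 15:
  append 15 at index 2 → [10, 7, 15]
  15 > parent 10 at index 0, swap → [15, 7, 10]
Insert -17:
  append -17 at index 3 → [15, 7, 10, -17] (no swap needed)
Insert -2:
  append -2 at index 4 → [15, 7, 10, -17, -2] (no swap needed)
Insert 14:
  append 14 at index 5 → [15, 7, 10, -17, -2, 14]
  14 > parent 10 at index 2, swap → [15, 7, 14, -17, -2, 10]
Insert 9:
  append 9 at index 6 → [15, 7, 14, -17, -2, 10, 9] (no swap needed)
Insert -7:
  append -7 at index 7 → [15, 7, 14, -17, -2, 10, 9, -7]
  -7 > parent -17 at index 3, swap → [15, 7, 14, -7, -2, 10, 9, -17]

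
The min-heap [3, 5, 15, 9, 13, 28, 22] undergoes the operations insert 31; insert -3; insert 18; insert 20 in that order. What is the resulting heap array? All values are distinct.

[-3, 3, 15, 5, 13, 28, 22, 31, 9, 18, 20]

insert 31:
  append 31 at index 7 → [3, 5, 15, 9, 13, 28, 22, 31] (no swap needed)
insert -3:
  append -3 at index 8 → [3, 5, 15, 9, 13, 28, 22, 31, -3]
  -3 < parent 9 at index 3, swap → [3, 5, 15, -3, 13, 28, 22, 31, 9]
  -3 < parent 5 at index 1, swap → [3, -3, 15, 5, 13, 28, 22, 31, 9]
  -3 < parent 3 at index 0, swap → [-3, 3, 15, 5, 13, 28, 22, 31, 9]
insert 18:
  append 18 at index 9 → [-3, 3, 15, 5, 13, 28, 22, 31, 9, 18] (no swap needed)
insert 20:
  append 20 at index 10 → [-3, 3, 15, 5, 13, 28, 22, 31, 9, 18, 20] (no swap needed)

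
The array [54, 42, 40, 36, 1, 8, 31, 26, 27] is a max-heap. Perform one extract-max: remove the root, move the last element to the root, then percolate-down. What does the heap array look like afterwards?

[42, 36, 40, 27, 1, 8, 31, 26]

remove root 54; move last element 27 to root → [27, 42, 40, 36, 1, 8, 31, 26]
27 vs larger child 42 at index 1, swap → [42, 27, 40, 36, 1, 8, 31, 26]
27 vs larger child 36 at index 3, swap → [42, 36, 40, 27, 1, 8, 31, 26]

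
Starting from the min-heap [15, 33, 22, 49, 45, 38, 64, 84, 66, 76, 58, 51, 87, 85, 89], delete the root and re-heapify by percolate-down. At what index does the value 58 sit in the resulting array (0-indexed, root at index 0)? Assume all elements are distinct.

10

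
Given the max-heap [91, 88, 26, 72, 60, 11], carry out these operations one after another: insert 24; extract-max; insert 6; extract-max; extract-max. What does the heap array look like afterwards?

insert 24:
  append 24 at index 6 → [91, 88, 26, 72, 60, 11, 24] (no swap needed)
extract-max → returns 91:
  remove root 91; move last element 24 to root → [24, 88, 26, 72, 60, 11]
  24 vs larger child 88 at index 1, swap → [88, 24, 26, 72, 60, 11]
  24 vs larger child 72 at index 3, swap → [88, 72, 26, 24, 60, 11]
insert 6:
  append 6 at index 6 → [88, 72, 26, 24, 60, 11, 6] (no swap needed)
extract-max → returns 88:
  remove root 88; move last element 6 to root → [6, 72, 26, 24, 60, 11]
  6 vs larger child 72 at index 1, swap → [72, 6, 26, 24, 60, 11]
  6 vs larger child 60 at index 4, swap → [72, 60, 26, 24, 6, 11]
extract-max → returns 72:
  remove root 72; move last element 11 to root → [11, 60, 26, 24, 6]
  11 vs larger child 60 at index 1, swap → [60, 11, 26, 24, 6]
  11 vs larger child 24 at index 3, swap → [60, 24, 26, 11, 6]

[60, 24, 26, 11, 6]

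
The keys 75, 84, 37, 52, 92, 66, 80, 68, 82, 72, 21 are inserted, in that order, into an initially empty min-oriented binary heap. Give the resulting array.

Insert 75:
  append 75 at index 0 → [75] (no swap needed)
Insert 84:
  append 84 at index 1 → [75, 84] (no swap needed)
Insert 37:
  append 37 at index 2 → [75, 84, 37]
  37 < parent 75 at index 0, swap → [37, 84, 75]
Insert 52:
  append 52 at index 3 → [37, 84, 75, 52]
  52 < parent 84 at index 1, swap → [37, 52, 75, 84]
Insert 92:
  append 92 at index 4 → [37, 52, 75, 84, 92] (no swap needed)
Insert 66:
  append 66 at index 5 → [37, 52, 75, 84, 92, 66]
  66 < parent 75 at index 2, swap → [37, 52, 66, 84, 92, 75]
Insert 80:
  append 80 at index 6 → [37, 52, 66, 84, 92, 75, 80] (no swap needed)
Insert 68:
  append 68 at index 7 → [37, 52, 66, 84, 92, 75, 80, 68]
  68 < parent 84 at index 3, swap → [37, 52, 66, 68, 92, 75, 80, 84]
Insert 82:
  append 82 at index 8 → [37, 52, 66, 68, 92, 75, 80, 84, 82] (no swap needed)
Insert 72:
  append 72 at index 9 → [37, 52, 66, 68, 92, 75, 80, 84, 82, 72]
  72 < parent 92 at index 4, swap → [37, 52, 66, 68, 72, 75, 80, 84, 82, 92]
Insert 21:
  append 21 at index 10 → [37, 52, 66, 68, 72, 75, 80, 84, 82, 92, 21]
  21 < parent 72 at index 4, swap → [37, 52, 66, 68, 21, 75, 80, 84, 82, 92, 72]
  21 < parent 52 at index 1, swap → [37, 21, 66, 68, 52, 75, 80, 84, 82, 92, 72]
  21 < parent 37 at index 0, swap → [21, 37, 66, 68, 52, 75, 80, 84, 82, 92, 72]

[21, 37, 66, 68, 52, 75, 80, 84, 82, 92, 72]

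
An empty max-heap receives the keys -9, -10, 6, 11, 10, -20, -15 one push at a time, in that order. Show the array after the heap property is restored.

[11, 10, -9, -10, 6, -20, -15]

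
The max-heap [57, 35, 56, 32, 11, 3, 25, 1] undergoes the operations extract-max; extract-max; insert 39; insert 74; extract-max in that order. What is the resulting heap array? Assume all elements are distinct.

[39, 32, 35, 1, 11, 3, 25]

extract-max → returns 57:
  remove root 57; move last element 1 to root → [1, 35, 56, 32, 11, 3, 25]
  1 vs larger child 56 at index 2, swap → [56, 35, 1, 32, 11, 3, 25]
  1 vs larger child 25 at index 6, swap → [56, 35, 25, 32, 11, 3, 1]
extract-max → returns 56:
  remove root 56; move last element 1 to root → [1, 35, 25, 32, 11, 3]
  1 vs larger child 35 at index 1, swap → [35, 1, 25, 32, 11, 3]
  1 vs larger child 32 at index 3, swap → [35, 32, 25, 1, 11, 3]
insert 39:
  append 39 at index 6 → [35, 32, 25, 1, 11, 3, 39]
  39 > parent 25 at index 2, swap → [35, 32, 39, 1, 11, 3, 25]
  39 > parent 35 at index 0, swap → [39, 32, 35, 1, 11, 3, 25]
insert 74:
  append 74 at index 7 → [39, 32, 35, 1, 11, 3, 25, 74]
  74 > parent 1 at index 3, swap → [39, 32, 35, 74, 11, 3, 25, 1]
  74 > parent 32 at index 1, swap → [39, 74, 35, 32, 11, 3, 25, 1]
  74 > parent 39 at index 0, swap → [74, 39, 35, 32, 11, 3, 25, 1]
extract-max → returns 74:
  remove root 74; move last element 1 to root → [1, 39, 35, 32, 11, 3, 25]
  1 vs larger child 39 at index 1, swap → [39, 1, 35, 32, 11, 3, 25]
  1 vs larger child 32 at index 3, swap → [39, 32, 35, 1, 11, 3, 25]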